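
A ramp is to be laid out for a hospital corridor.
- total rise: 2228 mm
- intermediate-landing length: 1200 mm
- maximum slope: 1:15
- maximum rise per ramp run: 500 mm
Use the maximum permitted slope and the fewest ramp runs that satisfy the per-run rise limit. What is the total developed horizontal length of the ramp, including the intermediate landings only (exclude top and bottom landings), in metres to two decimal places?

38.22 m

2228 / 500 = 4.46, so 5 ramp runs are needed. That means 4 intermediate landings.
Ramp run (horizontal) at 1:15: 2228 × 15 = 33420 mm.
Intermediate landings: 4 × 1200 = 4800 mm.
Developed length = 33420 + 4800 = 38220 mm.
= 38.22 m.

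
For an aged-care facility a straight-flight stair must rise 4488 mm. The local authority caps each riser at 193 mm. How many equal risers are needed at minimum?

4488 / 193 = 23.254 → round up to 24 risers.

24 risers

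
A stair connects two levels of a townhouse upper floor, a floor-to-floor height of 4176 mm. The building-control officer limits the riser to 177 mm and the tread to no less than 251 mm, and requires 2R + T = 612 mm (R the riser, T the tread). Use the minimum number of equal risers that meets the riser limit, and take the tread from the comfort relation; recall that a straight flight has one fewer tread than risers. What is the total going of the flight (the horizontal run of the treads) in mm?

4176 / 177 = 23.59, so 24 risers are needed.
Riser R = 4176 / 24 = 174 mm, within the 177 mm limit.
Tread T = 612 − 2 × 174 = 264 mm (≥ 251 mm).
Going = (24 − 1) × 264 = 6072 mm.

6072 mm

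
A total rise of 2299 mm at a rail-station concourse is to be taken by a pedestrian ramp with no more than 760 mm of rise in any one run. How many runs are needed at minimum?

4 runs

⌈2299/760⌉ = 4 ramp runs.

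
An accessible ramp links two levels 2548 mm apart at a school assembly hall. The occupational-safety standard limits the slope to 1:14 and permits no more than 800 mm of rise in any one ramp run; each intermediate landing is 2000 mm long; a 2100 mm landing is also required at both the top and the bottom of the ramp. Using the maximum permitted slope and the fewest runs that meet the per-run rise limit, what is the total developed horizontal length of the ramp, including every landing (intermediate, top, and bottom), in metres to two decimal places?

2548 / 800 = 3.185 → round up to 4 ramp runs. That means 3 intermediate landings.
Horizontal run for 2548 mm of rise at 1:14 is 2548 × 14 = 35672 mm.
3 intermediate landings contribute 3 × 2000 = 6000 mm.
Top and bottom landings: 2 × 2100 = 4200 mm.
Total = 35672 + 6000 + 4200 = 45872 mm.
= 45.87 m.

45.87 m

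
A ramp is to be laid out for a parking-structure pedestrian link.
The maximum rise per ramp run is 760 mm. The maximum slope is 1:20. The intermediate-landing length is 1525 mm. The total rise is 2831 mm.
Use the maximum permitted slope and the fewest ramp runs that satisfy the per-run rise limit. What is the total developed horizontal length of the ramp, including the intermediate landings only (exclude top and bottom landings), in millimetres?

61195 mm

2831 / 760 = 3.73, so 4 ramp runs are needed. That means 3 intermediate landings.
Ramp run (horizontal) at 1:20: 2831 × 20 = 56620 mm.
3 intermediate landings contribute 3 × 1525 = 4575 mm.
Total developed length = 56620 + 4575 = 61195 mm.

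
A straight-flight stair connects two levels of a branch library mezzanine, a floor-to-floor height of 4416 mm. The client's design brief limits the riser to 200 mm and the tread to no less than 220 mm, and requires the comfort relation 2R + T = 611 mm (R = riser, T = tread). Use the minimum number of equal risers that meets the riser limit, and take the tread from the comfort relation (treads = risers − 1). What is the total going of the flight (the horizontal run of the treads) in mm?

4416 / 200 = 22.080 → round up to 23 risers.
Each riser is 4416/23 = 192 mm (≤ 200 mm).
Tread T = 611 − 2 × 192 = 227 mm (≥ 220 mm).
Going = (23 − 1) × 227 = 4994 mm.

4994 mm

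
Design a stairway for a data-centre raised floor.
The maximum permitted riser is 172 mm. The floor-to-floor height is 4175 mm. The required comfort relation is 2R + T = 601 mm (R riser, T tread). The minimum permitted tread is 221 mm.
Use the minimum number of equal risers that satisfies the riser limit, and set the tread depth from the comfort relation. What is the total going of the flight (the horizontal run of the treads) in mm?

6408 mm

4175 / 172 = 24.27, so 25 risers are needed.
R = 4175 ÷ 25 = 167 mm.
From 2R + T = 601: T = 601 − 334 = 267 mm.
Treads = 25 − 1 = 24; going = 24 × 267 = 6408 mm.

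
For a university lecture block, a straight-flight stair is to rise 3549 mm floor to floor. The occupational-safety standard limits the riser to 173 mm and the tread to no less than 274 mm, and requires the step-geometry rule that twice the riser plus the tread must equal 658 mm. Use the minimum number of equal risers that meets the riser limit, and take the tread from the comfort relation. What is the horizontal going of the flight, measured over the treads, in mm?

At most 173 each: 3549/173 = 20.51, giving 21 risers.
Riser R = 3549 / 21 = 169 mm, within the 173 mm limit.
T = 658 − 2·169 = 320 mm, which satisfies the 274 mm minimum.
Treads = 21 − 1 = 20; going = 20 × 320 = 6400 mm.

6400 mm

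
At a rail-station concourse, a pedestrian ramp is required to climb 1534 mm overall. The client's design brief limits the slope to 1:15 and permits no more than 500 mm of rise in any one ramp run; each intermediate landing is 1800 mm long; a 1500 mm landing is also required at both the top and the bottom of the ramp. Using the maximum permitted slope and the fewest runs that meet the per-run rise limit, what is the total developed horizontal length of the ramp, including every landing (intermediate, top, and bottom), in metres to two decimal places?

31.41 m

At most 500 each: 1534/500 = 3.07, giving 4 ramp runs. That means 3 intermediate landings.
Ramp run (horizontal) at 1:15: 1534 × 15 = 23010 mm.
3 intermediate landings contribute 3 × 1800 = 5400 mm.
Top and bottom landings: 2 × 1500 = 3000 mm.
Total = 23010 + 5400 + 3000 = 31410 mm.
= 31.41 m.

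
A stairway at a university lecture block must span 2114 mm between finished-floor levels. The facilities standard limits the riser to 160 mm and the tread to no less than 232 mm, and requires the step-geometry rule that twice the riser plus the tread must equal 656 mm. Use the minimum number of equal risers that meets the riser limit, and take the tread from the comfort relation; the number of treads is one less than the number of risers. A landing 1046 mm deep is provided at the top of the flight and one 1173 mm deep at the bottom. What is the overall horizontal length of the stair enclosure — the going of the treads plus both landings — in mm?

6821 mm

2114 / 160 = 13.213 → round up to 14 risers.
Riser R = 2114 / 14 = 151 mm, within the 160 mm limit.
T = 656 − 2·151 = 354 mm, which satisfies the 232 mm minimum.
14 risers give 13 treads; going = 13 × 354 = 4602 mm.
Enclosure = 4602 + 1046 + 1173 = 6821 mm.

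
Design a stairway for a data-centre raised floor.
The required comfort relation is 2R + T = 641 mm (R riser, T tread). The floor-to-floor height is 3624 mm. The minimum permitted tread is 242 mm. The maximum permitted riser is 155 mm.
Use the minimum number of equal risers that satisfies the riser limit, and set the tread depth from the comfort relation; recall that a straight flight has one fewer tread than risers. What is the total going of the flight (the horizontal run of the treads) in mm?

At most 155 each: 3624/155 = 23.38, giving 24 risers.
Riser R = 3624 / 24 = 151 mm, within the 155 mm limit.
T = 641 − 2·151 = 339 mm, which satisfies the 242 mm minimum.
Treads = 24 − 1 = 23; going = 23 × 339 = 7797 mm.

7797 mm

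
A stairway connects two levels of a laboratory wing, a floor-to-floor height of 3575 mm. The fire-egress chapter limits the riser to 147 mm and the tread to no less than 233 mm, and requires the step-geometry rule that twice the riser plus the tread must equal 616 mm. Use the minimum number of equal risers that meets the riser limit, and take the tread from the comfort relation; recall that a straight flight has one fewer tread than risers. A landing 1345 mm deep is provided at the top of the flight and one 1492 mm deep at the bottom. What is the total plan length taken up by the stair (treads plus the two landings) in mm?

At most 147 each: 3575/147 = 24.32, giving 25 risers.
R = 3575 ÷ 25 = 143 mm.
T = 616 − 2·143 = 330 mm, which satisfies the 233 mm minimum.
Treads = 25 − 1 = 24; going = 24 × 330 = 7920 mm.
Enclosure = 7920 + 1345 + 1492 = 10757 mm.

10757 mm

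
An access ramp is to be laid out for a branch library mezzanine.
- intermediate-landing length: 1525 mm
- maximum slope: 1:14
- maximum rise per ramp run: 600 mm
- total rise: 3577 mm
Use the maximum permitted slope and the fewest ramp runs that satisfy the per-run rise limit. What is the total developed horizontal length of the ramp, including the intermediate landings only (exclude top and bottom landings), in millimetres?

⌈3577/600⌉ = 6 ramp runs. That means 5 intermediate landings.
Ramp run (horizontal) at 1:14: 3577 × 14 = 50078 mm.
5 intermediate landings contribute 5 × 1525 = 7625 mm.
Developed length = 50078 + 7625 = 57703 mm.

57703 mm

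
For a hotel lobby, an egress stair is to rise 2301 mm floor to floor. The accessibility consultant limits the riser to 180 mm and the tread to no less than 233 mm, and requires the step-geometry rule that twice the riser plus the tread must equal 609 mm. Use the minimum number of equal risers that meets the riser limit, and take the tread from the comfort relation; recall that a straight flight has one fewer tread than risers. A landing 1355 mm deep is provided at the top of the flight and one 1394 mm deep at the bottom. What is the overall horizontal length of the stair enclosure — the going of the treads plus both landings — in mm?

2301 / 180 = 12.783 → round up to 13 risers.
Riser R = 2301 / 13 = 177 mm, within the 180 mm limit.
From 2R + T = 609: T = 609 − 354 = 255 mm.
Going = (13 − 1) × 255 = 3060 mm.
Enclosure = 3060 + 1355 + 1394 = 5809 mm.

5809 mm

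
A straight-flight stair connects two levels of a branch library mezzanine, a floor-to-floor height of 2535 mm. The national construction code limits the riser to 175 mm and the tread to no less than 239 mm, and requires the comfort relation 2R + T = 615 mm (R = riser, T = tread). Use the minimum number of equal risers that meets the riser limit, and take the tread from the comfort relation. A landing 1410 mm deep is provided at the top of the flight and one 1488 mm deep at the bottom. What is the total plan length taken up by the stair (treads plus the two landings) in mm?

⌈2535/175⌉ = 15 risers.
R = 2535 ÷ 15 = 169 mm.
Tread T = 615 − 2 × 169 = 277 mm (≥ 239 mm).
15 risers give 14 treads; going = 14 × 277 = 3878 mm.
Enclosure = 3878 + 1410 + 1488 = 6776 mm.

6776 mm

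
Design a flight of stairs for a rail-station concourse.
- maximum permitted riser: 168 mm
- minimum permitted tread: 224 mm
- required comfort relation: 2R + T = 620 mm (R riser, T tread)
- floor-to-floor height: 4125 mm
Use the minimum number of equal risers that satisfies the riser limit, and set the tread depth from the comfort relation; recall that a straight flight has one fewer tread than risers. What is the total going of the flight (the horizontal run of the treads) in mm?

⌈4125/168⌉ = 25 risers.
Each riser is 4125/25 = 165 mm (≤ 168 mm).
Tread T = 620 − 2 × 165 = 290 mm (≥ 224 mm).
25 risers give 24 treads; going = 24 × 290 = 6960 mm.

6960 mm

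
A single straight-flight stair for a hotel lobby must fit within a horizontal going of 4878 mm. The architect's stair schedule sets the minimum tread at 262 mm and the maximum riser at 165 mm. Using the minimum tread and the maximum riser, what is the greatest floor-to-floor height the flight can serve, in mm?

4878 / 262 = 18.62, so 18 treads fit.
Risers = treads + 1 = 19.
Maximum height = 19 × 165 = 3135 mm.

3135 mm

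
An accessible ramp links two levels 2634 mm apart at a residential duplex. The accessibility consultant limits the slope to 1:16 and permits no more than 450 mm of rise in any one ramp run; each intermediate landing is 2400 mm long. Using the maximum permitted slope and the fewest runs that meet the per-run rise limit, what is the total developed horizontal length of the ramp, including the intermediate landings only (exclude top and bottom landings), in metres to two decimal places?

2634 / 450 = 5.853 → round up to 6 ramp runs. That means 5 intermediate landings.
Ramp run (horizontal) at 1:16: 2634 × 16 = 42144 mm.
5 intermediate landings contribute 5 × 2400 = 12000 mm.
Total developed length = 42144 + 12000 = 54144 mm.
= 54.14 m.

54.14 m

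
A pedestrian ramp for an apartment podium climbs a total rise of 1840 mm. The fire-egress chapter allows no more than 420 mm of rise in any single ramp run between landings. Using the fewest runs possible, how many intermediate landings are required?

At most 420 each: 1840/420 = 4.38, giving 5 ramp runs.
5 runs are separated by 4 intermediate landings.

4 intermediate landings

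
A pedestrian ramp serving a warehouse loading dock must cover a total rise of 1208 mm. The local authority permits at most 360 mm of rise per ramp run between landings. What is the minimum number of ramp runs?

1208 / 360 = 3.36, so 4 ramp runs are needed.

4 runs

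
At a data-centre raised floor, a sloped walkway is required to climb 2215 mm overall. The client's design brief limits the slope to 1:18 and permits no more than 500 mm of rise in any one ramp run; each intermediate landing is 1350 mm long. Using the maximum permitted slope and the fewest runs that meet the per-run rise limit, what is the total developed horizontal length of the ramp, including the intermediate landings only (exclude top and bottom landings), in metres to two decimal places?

At most 500 each: 2215/500 = 4.43, giving 5 ramp runs. That means 4 intermediate landings.
Ramp run (horizontal) at 1:18: 2215 × 18 = 39870 mm.
Intermediate landings: 4 × 1350 = 5400 mm.
Total developed length = 39870 + 5400 = 45270 mm.
= 45.27 m.

45.27 m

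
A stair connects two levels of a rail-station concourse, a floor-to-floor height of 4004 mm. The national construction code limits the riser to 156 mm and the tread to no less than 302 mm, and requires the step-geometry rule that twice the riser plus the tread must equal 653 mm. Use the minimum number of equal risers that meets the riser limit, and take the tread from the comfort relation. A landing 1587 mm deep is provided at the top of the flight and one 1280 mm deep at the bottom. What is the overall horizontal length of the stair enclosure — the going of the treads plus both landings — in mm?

At most 156 each: 4004/156 = 25.67, giving 26 risers.
R = 4004 ÷ 26 = 154 mm.
From 2R + T = 653: T = 653 − 308 = 345 mm.
Treads = 26 − 1 = 25; going = 25 × 345 = 8625 mm.
Add landings: 8625 + 1587 + 1280 = 11492 mm.

11492 mm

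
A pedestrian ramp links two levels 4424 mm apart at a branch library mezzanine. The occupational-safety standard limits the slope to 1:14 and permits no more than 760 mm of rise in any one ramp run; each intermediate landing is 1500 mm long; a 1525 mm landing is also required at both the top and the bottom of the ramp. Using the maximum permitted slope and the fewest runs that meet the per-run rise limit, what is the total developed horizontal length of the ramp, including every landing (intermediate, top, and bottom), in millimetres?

72486 mm

4424 / 760 = 5.821 → round up to 6 ramp runs. That means 5 intermediate landings.
Ramp run (horizontal) at 1:14: 4424 × 14 = 61936 mm.
5 intermediate landings contribute 5 × 1500 = 7500 mm.
Top and bottom landings: 2 × 1525 = 3050 mm.
Total = 61936 + 7500 + 3050 = 72486 mm.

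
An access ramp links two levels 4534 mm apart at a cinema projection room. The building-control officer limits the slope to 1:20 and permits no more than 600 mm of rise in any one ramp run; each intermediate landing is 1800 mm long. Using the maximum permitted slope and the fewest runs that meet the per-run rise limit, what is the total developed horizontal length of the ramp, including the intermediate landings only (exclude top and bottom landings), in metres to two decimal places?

At most 600 each: 4534/600 = 7.56, giving 8 ramp runs. That means 7 intermediate landings.
Horizontal run for 4534 mm of rise at 1:20 is 4534 × 20 = 90680 mm.
Intermediate landings: 7 × 1800 = 12600 mm.
Total developed length = 90680 + 12600 = 103280 mm.
= 103.28 m.

103.28 m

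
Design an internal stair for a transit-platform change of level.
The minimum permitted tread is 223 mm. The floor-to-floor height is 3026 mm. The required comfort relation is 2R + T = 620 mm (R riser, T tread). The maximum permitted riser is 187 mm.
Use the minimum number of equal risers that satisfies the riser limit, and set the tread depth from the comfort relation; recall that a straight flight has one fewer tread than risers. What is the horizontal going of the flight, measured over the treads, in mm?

⌈3026/187⌉ = 17 risers.
R = 3026 ÷ 17 = 178 mm.
T = 620 − 2·178 = 264 mm, which satisfies the 223 mm minimum.
Treads = 17 − 1 = 16; going = 16 × 264 = 4224 mm.

4224 mm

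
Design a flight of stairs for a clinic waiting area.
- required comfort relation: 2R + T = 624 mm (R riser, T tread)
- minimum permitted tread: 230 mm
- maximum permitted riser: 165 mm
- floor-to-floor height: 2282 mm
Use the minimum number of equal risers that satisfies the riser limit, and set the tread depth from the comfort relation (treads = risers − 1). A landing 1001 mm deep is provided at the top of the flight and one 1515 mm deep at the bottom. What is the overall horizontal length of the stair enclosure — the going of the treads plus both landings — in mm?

2282 / 165 = 13.83, so 14 risers are needed.
Riser R = 2282 / 14 = 163 mm, within the 165 mm limit.
T = 624 − 2·163 = 298 mm, which satisfies the 230 mm minimum.
Going = (14 − 1) × 298 = 3874 mm.
Enclosure = 3874 + 1001 + 1515 = 6390 mm.

6390 mm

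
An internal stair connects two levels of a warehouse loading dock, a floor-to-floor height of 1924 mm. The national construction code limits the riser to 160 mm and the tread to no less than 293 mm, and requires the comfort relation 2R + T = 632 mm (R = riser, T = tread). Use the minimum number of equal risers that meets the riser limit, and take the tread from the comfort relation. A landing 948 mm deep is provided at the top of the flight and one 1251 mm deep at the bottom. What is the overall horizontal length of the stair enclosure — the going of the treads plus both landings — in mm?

6231 mm

1924 / 160 = 12.03, so 13 risers are needed.
Each riser is 1924/13 = 148 mm (≤ 160 mm).
T = 632 − 2·148 = 336 mm, which satisfies the 293 mm minimum.
13 risers give 12 treads; going = 12 × 336 = 4032 mm.
Add landings: 4032 + 948 + 1251 = 6231 mm.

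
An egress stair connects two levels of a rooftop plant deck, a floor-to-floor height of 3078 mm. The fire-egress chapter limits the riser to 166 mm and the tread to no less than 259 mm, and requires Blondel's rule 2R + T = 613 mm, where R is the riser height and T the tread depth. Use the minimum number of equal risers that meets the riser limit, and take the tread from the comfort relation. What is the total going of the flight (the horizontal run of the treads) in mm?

3078 / 166 = 18.542 → round up to 19 risers.
Each riser is 3078/19 = 162 mm (≤ 166 mm).
Tread T = 613 − 2 × 162 = 289 mm (≥ 259 mm).
19 risers give 18 treads; going = 18 × 289 = 5202 mm.

5202 mm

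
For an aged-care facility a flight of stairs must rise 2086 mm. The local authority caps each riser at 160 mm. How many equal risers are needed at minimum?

14 risers

2086 / 160 = 13.037 → round up to 14 risers.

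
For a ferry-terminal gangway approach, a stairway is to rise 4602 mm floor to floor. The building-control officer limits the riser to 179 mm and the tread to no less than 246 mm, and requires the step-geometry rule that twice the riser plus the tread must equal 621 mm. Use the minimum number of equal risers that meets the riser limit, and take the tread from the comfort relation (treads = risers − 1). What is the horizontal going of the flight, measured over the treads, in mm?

6675 mm

4602 / 179 = 25.709 → round up to 26 risers.
R = 4602 ÷ 26 = 177 mm.
T = 621 − 2·177 = 267 mm, which satisfies the 246 mm minimum.
Treads = 26 − 1 = 25; going = 25 × 267 = 6675 mm.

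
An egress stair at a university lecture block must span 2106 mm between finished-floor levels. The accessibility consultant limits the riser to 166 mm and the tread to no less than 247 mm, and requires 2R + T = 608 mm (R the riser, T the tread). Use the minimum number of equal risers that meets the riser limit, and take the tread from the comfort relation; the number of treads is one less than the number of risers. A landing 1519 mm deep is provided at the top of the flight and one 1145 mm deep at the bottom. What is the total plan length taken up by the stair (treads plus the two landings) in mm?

6072 mm

At most 166 each: 2106/166 = 12.69, giving 13 risers.
Riser R = 2106 / 13 = 162 mm, within the 166 mm limit.
From 2R + T = 608: T = 608 − 324 = 284 mm.
13 risers give 12 treads; going = 12 × 284 = 3408 mm.
Enclosure = 3408 + 1519 + 1145 = 6072 mm.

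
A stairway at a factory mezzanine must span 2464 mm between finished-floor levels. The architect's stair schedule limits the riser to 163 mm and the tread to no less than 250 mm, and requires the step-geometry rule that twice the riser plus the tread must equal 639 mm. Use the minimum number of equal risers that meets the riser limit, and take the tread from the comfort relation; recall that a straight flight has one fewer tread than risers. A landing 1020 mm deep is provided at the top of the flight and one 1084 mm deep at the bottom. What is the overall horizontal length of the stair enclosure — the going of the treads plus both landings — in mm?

7069 mm

2464 / 163 = 15.117 → round up to 16 risers.
Each riser is 2464/16 = 154 mm (≤ 163 mm).
T = 639 − 2·154 = 331 mm, which satisfies the 250 mm minimum.
Going = (16 − 1) × 331 = 4965 mm.
Add landings: 4965 + 1020 + 1084 = 7069 mm.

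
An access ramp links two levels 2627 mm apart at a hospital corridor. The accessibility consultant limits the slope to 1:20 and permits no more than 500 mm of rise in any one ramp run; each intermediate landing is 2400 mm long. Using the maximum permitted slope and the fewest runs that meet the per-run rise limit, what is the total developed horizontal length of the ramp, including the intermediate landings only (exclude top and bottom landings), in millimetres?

⌈2627/500⌉ = 6 ramp runs. That means 5 intermediate landings.
Ramp run (horizontal) at 1:20: 2627 × 20 = 52540 mm.
Intermediate landings: 5 × 2400 = 12000 mm.
Developed length = 52540 + 12000 = 64540 mm.

64540 mm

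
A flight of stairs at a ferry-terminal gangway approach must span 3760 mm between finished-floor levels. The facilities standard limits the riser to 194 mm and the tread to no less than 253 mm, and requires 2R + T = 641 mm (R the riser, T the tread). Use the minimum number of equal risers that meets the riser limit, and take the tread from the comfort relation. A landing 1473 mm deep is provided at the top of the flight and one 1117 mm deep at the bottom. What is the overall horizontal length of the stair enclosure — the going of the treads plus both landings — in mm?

7625 mm

⌈3760/194⌉ = 20 risers.
R = 3760 ÷ 20 = 188 mm.
T = 641 − 2·188 = 265 mm, which satisfies the 253 mm minimum.
Going = (20 − 1) × 265 = 5035 mm.
Add landings: 5035 + 1473 + 1117 = 7625 mm.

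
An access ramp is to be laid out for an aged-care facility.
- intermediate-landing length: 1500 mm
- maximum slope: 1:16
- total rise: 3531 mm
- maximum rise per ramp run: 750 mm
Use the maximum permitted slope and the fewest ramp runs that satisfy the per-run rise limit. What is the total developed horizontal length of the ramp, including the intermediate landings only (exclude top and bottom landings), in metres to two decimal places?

⌈3531/750⌉ = 5 ramp runs. That means 4 intermediate landings.
Ramp run (horizontal) at 1:16: 3531 × 16 = 56496 mm.
Intermediate landings: 4 × 1500 = 6000 mm.
Total developed length = 56496 + 6000 = 62496 mm.
= 62.50 m.

62.50 m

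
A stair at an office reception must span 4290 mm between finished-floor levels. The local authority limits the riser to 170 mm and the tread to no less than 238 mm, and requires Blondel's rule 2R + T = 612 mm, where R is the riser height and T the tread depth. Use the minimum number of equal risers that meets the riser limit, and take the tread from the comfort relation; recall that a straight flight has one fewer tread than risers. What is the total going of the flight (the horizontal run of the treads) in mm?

At most 170 each: 4290/170 = 25.24, giving 26 risers.
Each riser is 4290/26 = 165 mm (≤ 170 mm).
Tread T = 612 − 2 × 165 = 282 mm (≥ 238 mm).
Going = (26 − 1) × 282 = 7050 mm.

7050 mm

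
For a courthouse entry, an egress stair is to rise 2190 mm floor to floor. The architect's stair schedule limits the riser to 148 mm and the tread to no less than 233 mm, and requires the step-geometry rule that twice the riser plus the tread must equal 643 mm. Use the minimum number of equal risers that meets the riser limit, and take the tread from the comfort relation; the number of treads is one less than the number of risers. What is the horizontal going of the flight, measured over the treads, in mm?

4914 mm

At most 148 each: 2190/148 = 14.80, giving 15 risers.
Each riser is 2190/15 = 146 mm (≤ 148 mm).
T = 643 − 2·146 = 351 mm, which satisfies the 233 mm minimum.
Treads = 15 − 1 = 14; going = 14 × 351 = 4914 mm.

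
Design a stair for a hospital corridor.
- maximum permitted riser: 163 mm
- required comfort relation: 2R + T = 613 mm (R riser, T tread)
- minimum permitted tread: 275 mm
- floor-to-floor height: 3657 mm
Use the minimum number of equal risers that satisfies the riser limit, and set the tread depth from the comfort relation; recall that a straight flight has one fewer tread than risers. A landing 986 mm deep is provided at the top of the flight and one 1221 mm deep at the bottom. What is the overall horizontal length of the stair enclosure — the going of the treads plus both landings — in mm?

3657 / 163 = 22.436 → round up to 23 risers.
Each riser is 3657/23 = 159 mm (≤ 163 mm).
T = 613 − 2·159 = 295 mm, which satisfies the 275 mm minimum.
23 risers give 22 treads; going = 22 × 295 = 6490 mm.
Enclosure = 6490 + 986 + 1221 = 8697 mm.

8697 mm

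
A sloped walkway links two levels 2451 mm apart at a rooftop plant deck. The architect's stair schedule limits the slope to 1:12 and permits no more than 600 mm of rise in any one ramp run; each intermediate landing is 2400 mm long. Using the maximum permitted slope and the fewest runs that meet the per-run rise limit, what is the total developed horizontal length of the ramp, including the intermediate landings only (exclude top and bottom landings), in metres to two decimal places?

⌈2451/600⌉ = 5 ramp runs. That means 4 intermediate landings.
Ramp run (horizontal) at 1:12: 2451 × 12 = 29412 mm.
4 intermediate landings contribute 4 × 2400 = 9600 mm.
Developed length = 29412 + 9600 = 39012 mm.
= 39.01 m.

39.01 m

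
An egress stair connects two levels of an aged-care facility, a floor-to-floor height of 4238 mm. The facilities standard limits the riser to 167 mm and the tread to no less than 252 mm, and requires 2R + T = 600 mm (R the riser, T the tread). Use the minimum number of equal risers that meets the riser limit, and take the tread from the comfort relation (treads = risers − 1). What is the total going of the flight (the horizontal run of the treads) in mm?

4238 / 167 = 25.377 → round up to 26 risers.
R = 4238 ÷ 26 = 163 mm.
Tread T = 600 − 2 × 163 = 274 mm (≥ 252 mm).
Treads = 26 − 1 = 25; going = 25 × 274 = 6850 mm.

6850 mm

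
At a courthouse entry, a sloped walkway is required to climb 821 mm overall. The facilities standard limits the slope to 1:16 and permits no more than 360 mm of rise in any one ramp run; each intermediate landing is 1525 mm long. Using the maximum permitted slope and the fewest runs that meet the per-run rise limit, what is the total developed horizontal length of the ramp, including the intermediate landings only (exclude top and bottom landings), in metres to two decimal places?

16.19 m

821 / 360 = 2.281 → round up to 3 ramp runs. That means 2 intermediate landings.
Ramp run (horizontal) at 1:16: 821 × 16 = 13136 mm.
2 intermediate landings contribute 2 × 1525 = 3050 mm.
Total developed length = 13136 + 3050 = 16186 mm.
= 16.19 m.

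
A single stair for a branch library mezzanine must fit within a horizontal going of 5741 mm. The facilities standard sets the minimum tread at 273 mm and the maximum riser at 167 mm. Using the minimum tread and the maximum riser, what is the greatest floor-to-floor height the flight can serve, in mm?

Treads that fit: ⌊5741 / 273⌋ = 21.
Risers = treads + 1 = 22.
Maximum height = 22 × 167 = 3674 mm.

3674 mm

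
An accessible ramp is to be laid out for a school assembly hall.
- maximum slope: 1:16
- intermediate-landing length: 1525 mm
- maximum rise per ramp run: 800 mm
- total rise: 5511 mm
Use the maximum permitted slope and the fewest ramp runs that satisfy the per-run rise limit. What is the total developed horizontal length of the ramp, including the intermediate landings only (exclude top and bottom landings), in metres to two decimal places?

At most 800 each: 5511/800 = 6.89, giving 7 ramp runs. That means 6 intermediate landings.
Horizontal run for 5511 mm of rise at 1:16 is 5511 × 16 = 88176 mm.
6 intermediate landings contribute 6 × 1525 = 9150 mm.
Developed length = 88176 + 9150 = 97326 mm.
= 97.33 m.

97.33 m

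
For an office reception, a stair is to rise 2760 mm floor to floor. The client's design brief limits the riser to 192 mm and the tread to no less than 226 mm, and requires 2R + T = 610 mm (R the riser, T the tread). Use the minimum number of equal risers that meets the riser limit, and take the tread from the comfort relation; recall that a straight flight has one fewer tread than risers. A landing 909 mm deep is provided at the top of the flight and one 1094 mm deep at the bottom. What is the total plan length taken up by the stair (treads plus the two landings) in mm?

⌈2760/192⌉ = 15 risers.
Riser R = 2760 / 15 = 184 mm, within the 192 mm limit.
Tread T = 610 − 2 × 184 = 242 mm (≥ 226 mm).
Going = (15 − 1) × 242 = 3388 mm.
Enclosure = 3388 + 909 + 1094 = 5391 mm.

5391 mm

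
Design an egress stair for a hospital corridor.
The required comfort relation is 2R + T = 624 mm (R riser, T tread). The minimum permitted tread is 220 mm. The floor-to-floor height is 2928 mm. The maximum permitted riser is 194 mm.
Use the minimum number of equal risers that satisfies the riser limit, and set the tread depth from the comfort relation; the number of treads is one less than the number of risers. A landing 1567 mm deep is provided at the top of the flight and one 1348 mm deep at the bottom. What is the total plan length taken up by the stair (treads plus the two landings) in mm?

⌈2928/194⌉ = 16 risers.
Each riser is 2928/16 = 183 mm (≤ 194 mm).
Tread T = 624 − 2 × 183 = 258 mm (≥ 220 mm).
Going = (16 − 1) × 258 = 3870 mm.
Add landings: 3870 + 1567 + 1348 = 6785 mm.

6785 mm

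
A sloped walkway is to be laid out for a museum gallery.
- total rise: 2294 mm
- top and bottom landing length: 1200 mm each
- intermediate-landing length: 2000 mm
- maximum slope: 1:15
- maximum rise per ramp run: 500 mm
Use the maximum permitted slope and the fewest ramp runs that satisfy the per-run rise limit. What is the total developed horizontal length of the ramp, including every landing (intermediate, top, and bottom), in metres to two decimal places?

44.81 m

2294 / 500 = 4.59, so 5 ramp runs are needed. That means 4 intermediate landings.
Ramp run (horizontal) at 1:15: 2294 × 15 = 34410 mm.
Intermediate landings: 4 × 2000 = 8000 mm.
Top and bottom landings: 2 × 1200 = 2400 mm.
Total = 34410 + 8000 + 2400 = 44810 mm.
= 44.81 m.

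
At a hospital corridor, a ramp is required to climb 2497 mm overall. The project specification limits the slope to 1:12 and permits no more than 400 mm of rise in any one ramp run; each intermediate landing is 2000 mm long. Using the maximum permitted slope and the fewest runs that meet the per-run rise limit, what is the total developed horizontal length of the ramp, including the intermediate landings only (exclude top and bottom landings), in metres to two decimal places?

2497 / 400 = 6.24, so 7 ramp runs are needed. That means 6 intermediate landings.
Ramp run (horizontal) at 1:12: 2497 × 12 = 29964 mm.
Intermediate landings: 6 × 2000 = 12000 mm.
Developed length = 29964 + 12000 = 41964 mm.
= 41.96 m.

41.96 m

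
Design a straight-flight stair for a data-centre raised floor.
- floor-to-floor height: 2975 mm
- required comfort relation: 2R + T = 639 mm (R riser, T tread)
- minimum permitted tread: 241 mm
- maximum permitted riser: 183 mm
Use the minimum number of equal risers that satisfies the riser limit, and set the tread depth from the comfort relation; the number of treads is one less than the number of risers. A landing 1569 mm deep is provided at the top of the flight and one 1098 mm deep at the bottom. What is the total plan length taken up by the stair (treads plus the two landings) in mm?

7291 mm

2975 / 183 = 16.257 → round up to 17 risers.
Riser R = 2975 / 17 = 175 mm, within the 183 mm limit.
From 2R + T = 639: T = 639 − 350 = 289 mm.
17 risers give 16 treads; going = 16 × 289 = 4624 mm.
Add landings: 4624 + 1569 + 1098 = 7291 mm.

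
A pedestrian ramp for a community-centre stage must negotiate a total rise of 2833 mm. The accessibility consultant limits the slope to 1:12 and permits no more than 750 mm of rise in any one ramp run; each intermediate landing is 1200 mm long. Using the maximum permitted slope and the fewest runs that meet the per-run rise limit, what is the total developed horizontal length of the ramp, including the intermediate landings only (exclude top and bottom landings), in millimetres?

2833 / 750 = 3.777 → round up to 4 ramp runs. That means 3 intermediate landings.
Ramp run (horizontal) at 1:12: 2833 × 12 = 33996 mm.
Intermediate landings: 3 × 1200 = 3600 mm.
Developed length = 33996 + 3600 = 37596 mm.

37596 mm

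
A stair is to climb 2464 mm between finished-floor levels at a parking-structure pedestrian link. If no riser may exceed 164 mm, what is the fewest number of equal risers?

16 risers

⌈2464/164⌉ = 16 risers.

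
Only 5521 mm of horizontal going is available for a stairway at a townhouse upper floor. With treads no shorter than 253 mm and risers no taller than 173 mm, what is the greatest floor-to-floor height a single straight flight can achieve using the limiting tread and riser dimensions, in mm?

Treads that fit: ⌊5521 / 253⌋ = 21.
Risers = treads + 1 = 22.
Maximum height = 22 × 173 = 3806 mm.

3806 mm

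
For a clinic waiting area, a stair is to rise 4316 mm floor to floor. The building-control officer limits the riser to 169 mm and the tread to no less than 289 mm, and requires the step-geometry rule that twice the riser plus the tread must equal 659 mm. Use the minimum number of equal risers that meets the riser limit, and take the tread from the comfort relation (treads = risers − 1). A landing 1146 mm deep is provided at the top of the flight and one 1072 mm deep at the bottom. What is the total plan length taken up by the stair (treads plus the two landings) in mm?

10393 mm

At most 169 each: 4316/169 = 25.54, giving 26 risers.
R = 4316 ÷ 26 = 166 mm.
T = 659 − 2·166 = 327 mm, which satisfies the 289 mm minimum.
Treads = 26 − 1 = 25; going = 25 × 327 = 8175 mm.
Add landings: 8175 + 1146 + 1072 = 10393 mm.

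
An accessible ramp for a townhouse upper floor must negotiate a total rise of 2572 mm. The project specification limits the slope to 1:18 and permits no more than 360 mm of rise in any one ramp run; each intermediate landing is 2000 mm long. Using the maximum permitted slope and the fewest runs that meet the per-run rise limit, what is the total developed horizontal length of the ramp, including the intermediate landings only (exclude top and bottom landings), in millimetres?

60296 mm

2572 / 360 = 7.144 → round up to 8 ramp runs. That means 7 intermediate landings.
Ramp run (horizontal) at 1:18: 2572 × 18 = 46296 mm.
Intermediate landings: 7 × 2000 = 14000 mm.
Total developed length = 46296 + 14000 = 60296 mm.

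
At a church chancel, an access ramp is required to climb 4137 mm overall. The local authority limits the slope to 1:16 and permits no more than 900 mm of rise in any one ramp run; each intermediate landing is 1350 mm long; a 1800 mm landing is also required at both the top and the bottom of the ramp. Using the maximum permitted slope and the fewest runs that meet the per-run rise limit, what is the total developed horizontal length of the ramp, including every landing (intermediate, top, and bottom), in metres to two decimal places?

75.19 m

At most 900 each: 4137/900 = 4.60, giving 5 ramp runs. That means 4 intermediate landings.
Ramp run (horizontal) at 1:16: 4137 × 16 = 66192 mm.
4 intermediate landings contribute 4 × 1350 = 5400 mm.
Top and bottom landings: 2 × 1800 = 3600 mm.
Total = 66192 + 5400 + 3600 = 75192 mm.
= 75.19 m.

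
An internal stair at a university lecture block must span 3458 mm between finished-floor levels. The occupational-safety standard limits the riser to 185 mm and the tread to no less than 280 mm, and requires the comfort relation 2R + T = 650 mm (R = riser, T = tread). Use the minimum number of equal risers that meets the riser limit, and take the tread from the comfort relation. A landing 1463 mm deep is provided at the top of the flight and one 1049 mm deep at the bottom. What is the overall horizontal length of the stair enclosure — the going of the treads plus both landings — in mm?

3458 / 185 = 18.692 → round up to 19 risers.
Each riser is 3458/19 = 182 mm (≤ 185 mm).
T = 650 − 2·182 = 286 mm, which satisfies the 280 mm minimum.
Going = (19 − 1) × 286 = 5148 mm.
Enclosure = 5148 + 1463 + 1049 = 7660 mm.

7660 mm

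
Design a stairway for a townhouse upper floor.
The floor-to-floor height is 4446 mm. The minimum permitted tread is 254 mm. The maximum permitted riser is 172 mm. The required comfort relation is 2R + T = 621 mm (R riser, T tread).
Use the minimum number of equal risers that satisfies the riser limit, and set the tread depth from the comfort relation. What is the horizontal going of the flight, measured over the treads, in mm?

4446 / 172 = 25.85, so 26 risers are needed.
Riser R = 4446 / 26 = 171 mm, within the 172 mm limit.
Tread T = 621 − 2 × 171 = 279 mm (≥ 254 mm).
Treads = 26 − 1 = 25; going = 25 × 279 = 6975 mm.

6975 mm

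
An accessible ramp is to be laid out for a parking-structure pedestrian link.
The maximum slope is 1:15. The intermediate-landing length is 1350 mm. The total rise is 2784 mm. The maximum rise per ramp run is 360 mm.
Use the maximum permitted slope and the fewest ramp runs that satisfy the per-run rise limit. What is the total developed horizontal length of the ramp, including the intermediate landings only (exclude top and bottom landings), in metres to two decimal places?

2784 / 360 = 7.733 → round up to 8 ramp runs. That means 7 intermediate landings.
Horizontal run for 2784 mm of rise at 1:15 is 2784 × 15 = 41760 mm.
Intermediate landings: 7 × 1350 = 9450 mm.
Developed length = 41760 + 9450 = 51210 mm.
= 51.21 m.

51.21 m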